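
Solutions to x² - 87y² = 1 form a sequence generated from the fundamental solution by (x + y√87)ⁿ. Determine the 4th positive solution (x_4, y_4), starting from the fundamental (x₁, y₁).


Step 1: Find the fundamental solution (x₁, y₁) of x² - 87y² = 1.
  Expand √87 as a continued fraction. a₀ = ⌊√87⌋ = 9; iterate m_{k+1} = d_k·a_k − m_k, d_{k+1} = (87 − m_{k+1}²)/d_k, a_{k+1} = ⌊(a₀ + m_{k+1})/d_{k+1}⌋ (starting m₀ = 0, d₀ = 1), with convergents p_k = a_k·p_{k-1} + p_{k-2}, q_k = a_k·q_{k-1} + q_{k-2} (p₋₁ = 1, q₋₁ = 0):
  k = 0: a₀ = 9; p₀/q₀ = 9/1; p₀² − 87·q₀² = 81 − 87 = -6.
  k = 1: m = 9, d = 6, a = ⌊(9 + 9)/6⌋ = 3; p/q = (3·9 + 1)/(3·1 + 0) = 28/3; p² − 87·q² = 784 − 783 = 1.
  The first convergent with p² − 87·q² = 1 gives the fundamental solution (x₁, y₁) = (28, 3).
Step 2: Apply the recurrence (x_{n+1}, y_{n+1}) = (x₁x_n + 87y₁y_n, x₁y_n + y₁x_n) repeatedly.
  From (x_1, y_1) = (28, 3): x_2 = 28·28 + 87·3·3 = 1567; y_2 = 28·3 + 3·28 = 168.
  From (x_2, y_2) = (1567, 168): x_3 = 28·1567 + 87·3·168 = 87724; y_3 = 28·168 + 3·1567 = 9405.
  From (x_3, y_3) = (87724, 9405): x_4 = 28·87724 + 87·3·9405 = 4910977; y_4 = 28·9405 + 3·87724 = 526512.
Step 3: Verify x_4² - 87·y_4² = 24117695094529 - 24117695094528 = 1 (should be 1). ✓

(x_1, y_1) = (28, 3); (x_4, y_4) = (4910977, 526512).


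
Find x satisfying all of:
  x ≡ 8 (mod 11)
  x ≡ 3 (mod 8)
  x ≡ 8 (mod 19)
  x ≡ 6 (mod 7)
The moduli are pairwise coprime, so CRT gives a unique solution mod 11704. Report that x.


Product of moduli M = 11 · 8 · 19 · 7 = 11704.
Merge one congruence at a time:
  Start: x ≡ 8 (mod 11).
  Combine with x ≡ 3 (mod 8); new modulus lcm = 88.
    Write x = 8 + 11·t and substitute into x ≡ 3 (mod 8): 11·t ≡ 3 − 8 = -5 (mod 8).
    Reduce coefficients mod 8: 3·t ≡ 3 (mod 8).
    The inverse of 3 mod 8 is 3 (since 3·3 = 9 = 1·8 + 1), so t ≡ 3·3 = 9 ≡ 1 (mod 8).
    Then x = 8 + 11·1 = 19, valid modulo lcm(11, 8) = 88: x ≡ 19 (mod 88).
  Combine with x ≡ 8 (mod 19); new modulus lcm = 1672.
    Write x = 19 + 88·t and substitute into x ≡ 8 (mod 19): 88·t ≡ 8 − 19 = -11 (mod 19).
    Reduce coefficients mod 19: 12·t ≡ 8 (mod 19).
    The inverse of 12 mod 19 is 8 (since 12·8 = 96 = 5·19 + 1), so t ≡ 8·8 = 64 ≡ 7 (mod 19).
    Then x = 19 + 88·7 = 635, valid modulo lcm(88, 19) = 1672: x ≡ 635 (mod 1672).
  Combine with x ≡ 6 (mod 7); new modulus lcm = 11704.
    Write x = 635 + 1672·t and substitute into x ≡ 6 (mod 7): 1672·t ≡ 6 − 635 = -629 (mod 7).
    Reduce coefficients mod 7: 6·t ≡ 1 (mod 7).
    The inverse of 6 mod 7 is 6 (since 6·6 = 36 = 5·7 + 1), so t ≡ 6·1 = 6 ≡ 6 (mod 7).
    Then x = 635 + 1672·6 = 10667, valid modulo lcm(1672, 7) = 11704: x ≡ 10667 (mod 11704).
Verify against each original: 10667 mod 11 = 8, 10667 mod 8 = 3, 10667 mod 19 = 8, 10667 mod 7 = 6.

x ≡ 10667 (mod 11704).


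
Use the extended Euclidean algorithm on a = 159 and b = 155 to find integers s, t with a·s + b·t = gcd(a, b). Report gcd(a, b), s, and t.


Euclidean algorithm on (159, 155) — divide until remainder is 0:
  159 = 1 · 155 + 4
  155 = 38 · 4 + 3
  4 = 1 · 3 + 1
  3 = 3 · 1 + 0
gcd(159, 155) = 1.
Track Bezout coefficients alongside the remainders: start with r₀ = 159 = a·1 + b·0 (s = 1, t = 0) and r₁ = 155 = a·0 + b·1 (s = 0, t = 1); each new remainder r_{k+1} = r_{k-1} − q_k·r_k inherits s_{k+1} = s_{k-1} − q_k·s_k, t_{k+1} = t_{k-1} − q_k·t_k, so r_k = a·s_k + b·t_k at every step:
  q = 1: r = 4, s = 1 − 1·0 = 1, t = 0 − 1·1 = -1  (check: 159·1 + 155·(-1) = 4)
  q = 38: r = 3, s = 0 − 38·1 = -38, t = 1 − 38·(-1) = 39  (check: 159·(-38) + 155·39 = 3)
  q = 1: r = 1, s = 1 − 1·(-38) = 39, t = -1 − 1·39 = -40  (check: 159·39 + 155·(-40) = 1)
The row with r = 1 (the gcd) gives the Bezout coefficients s = 39, t = -40.
Result: 159 · (39) + 155 · (-40) = 1.

gcd(159, 155) = 1; s = 39, t = -40 (check: 159·39 + 155·(-40) = 1).


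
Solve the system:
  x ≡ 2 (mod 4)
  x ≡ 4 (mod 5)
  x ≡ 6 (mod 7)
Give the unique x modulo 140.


Moduli 4, 5, 7 are pairwise coprime; by CRT there is a unique solution modulo M = 4 · 5 · 7 = 140.
Solve pairwise, accumulating the modulus:
  Start with x ≡ 2 (mod 4).
  Combine with x ≡ 4 (mod 5): since gcd(4, 5) = 1, we get a unique residue mod 20.
    Write x = 2 + 4·t and substitute into x ≡ 4 (mod 5): 4·t ≡ 4 − 2 = 2 (mod 5).
    The inverse of 4 mod 5 is 4 (since 4·4 = 16 = 3·5 + 1), so t ≡ 4·2 = 8 ≡ 3 (mod 5).
    Then x = 2 + 4·3 = 14, valid modulo lcm(4, 5) = 20: x ≡ 14 (mod 20).
  Combine with x ≡ 6 (mod 7): since gcd(20, 7) = 1, we get a unique residue mod 140.
    Write x = 14 + 20·t and substitute into x ≡ 6 (mod 7): 20·t ≡ 6 − 14 = -8 (mod 7).
    Reduce coefficients mod 7: 6·t ≡ 6 (mod 7).
    The inverse of 6 mod 7 is 6 (since 6·6 = 36 = 5·7 + 1), so t ≡ 6·6 = 36 ≡ 1 (mod 7).
    Then x = 14 + 20·1 = 34, valid modulo lcm(20, 7) = 140: x ≡ 34 (mod 140).
Verify: 34 mod 4 = 2 ✓, 34 mod 5 = 4 ✓, 34 mod 7 = 6 ✓.

x ≡ 34 (mod 140).


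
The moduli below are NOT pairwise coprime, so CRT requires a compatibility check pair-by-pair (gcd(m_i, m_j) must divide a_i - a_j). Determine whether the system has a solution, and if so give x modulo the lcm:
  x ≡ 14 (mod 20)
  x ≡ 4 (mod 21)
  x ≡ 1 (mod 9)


Moduli 20, 21, 9 are not pairwise coprime, so CRT works modulo lcm(m_i) when all pairwise compatibility conditions hold.
Pairwise compatibility: gcd(m_i, m_j) must divide a_i - a_j for every pair.
Merge one congruence at a time:
  Start: x ≡ 14 (mod 20).
  Combine with x ≡ 4 (mod 21): gcd(20, 21) = 1; 4 - 14 = -10, which IS divisible by 1, so compatible.
    Write x = 14 + 20·t and substitute into x ≡ 4 (mod 21): 20·t ≡ 4 − 14 = -10 (mod 21).
    Reduce coefficients mod 21: 20·t ≡ 11 (mod 21).
    The inverse of 20 mod 21 is 20 (since 20·20 = 400 = 19·21 + 1), so t ≡ 20·11 = 220 ≡ 10 (mod 21).
    Then x = 14 + 20·10 = 214, valid modulo lcm(20, 21) = 420: x ≡ 214 (mod 420).
  Combine with x ≡ 1 (mod 9): gcd(420, 9) = 3; 1 - 214 = -213, which IS divisible by 3, so compatible.
    Write x = 214 + 420·t and substitute into x ≡ 1 (mod 9): 420·t ≡ 1 − 214 = -213 (mod 9).
    Divide the congruence (and modulus) by g = 3: 140·t ≡ -71 (mod 3).
    Reduce coefficients mod 3: 2·t ≡ 1 (mod 3).
    The inverse of 2 mod 3 is 2 (since 2·2 = 4 = 1·3 + 1), so t ≡ 2·1 = 2 ≡ 2 (mod 3).
    Then x = 214 + 420·2 = 1054, valid modulo lcm(420, 9) = 1260: x ≡ 1054 (mod 1260).
Verify: 1054 mod 20 = 14, 1054 mod 21 = 4, 1054 mod 9 = 1.

x ≡ 1054 (mod 1260).


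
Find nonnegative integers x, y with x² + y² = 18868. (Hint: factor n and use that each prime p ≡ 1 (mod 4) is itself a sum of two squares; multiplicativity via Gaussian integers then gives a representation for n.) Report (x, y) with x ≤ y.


Step 1: Factor n = 18868 = 2^2 · 53 · 89.
Step 2: Check the mod-4 condition on each prime factor: 2 = 2 (special); 53 ≡ 1 (mod 4), exponent 1; 89 ≡ 1 (mod 4), exponent 1.
All primes ≡ 3 (mod 4) appear to even exponent (or don't appear), so by the two-squares theorem n IS expressible as a sum of two squares.
Step 3: Build a representation. Group n = k² · m with k = 2 and m = 53 · 89 = 4717 (a product of primes ≡ 1 (mod 4)); a representation of m scales to one of n via (k·x)² + (k·y)² = k²(x² + y²). Each prime p ≡ 1 (mod 4) is itself a sum of two squares; find a² by testing p − a² for a perfect square:
  53: 53 − 1² = 52, 53 − 2² = 49 = 7² ⇒ 53 = 2² + 7².
  89: 89 − 1² = 88, 89 − 2² = 85, 89 − 3² = 80, 89 − 4² = 73, 89 − 5² = 64 = 8² ⇒ 89 = 5² + 8².
  Combine using the Brahmagupta–Fibonacci identity (a² + b²)(c² + d²) = (ac − bd)² + (ad + bc)² = (ac + bd)² + (ad − bc)²:
  53 · 89 = 4717: from (2² + 7²)(5² + 8²), take (2·5 − 7·8, 2·8 + 7·5) = (10 − 56, 16 + 35) = (-46, 51); dropping signs (only squares matter) gives (46, 51); check 46² + 51² = 2116 + 2601 = 4717 ✓.
  Scale by k = 2: (2·46, 2·51) = (92, 102).
Step 4: Order so x ≤ y and verify: 92² + 102² = 8464 + 10404 = 18868 = n. ✓

n = 18868 = 92² + 102² (one valid representation with x ≤ y).


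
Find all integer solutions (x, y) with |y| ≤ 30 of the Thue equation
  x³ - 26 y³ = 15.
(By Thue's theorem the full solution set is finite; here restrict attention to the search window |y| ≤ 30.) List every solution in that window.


The equation is x³ - 26y³ = 15. For fixed y, x³ = 26·y³ + 15, so a solution requires the RHS to be a perfect cube.
Strategy: iterate y from -30 to 30, compute RHS = 26·y³ + 15, and check whether it is a (positive or negative) perfect cube.
Check small values of y:
  y = 0: RHS = 15 is not a perfect cube.
  y = 1: RHS = 41 is not a perfect cube.
  y = -1: RHS = -11 is not a perfect cube.
  y = 2: RHS = 223 is not a perfect cube.
  y = -2: RHS = -193 is not a perfect cube.
  y = 3: RHS = 717 is not a perfect cube.
  y = -3: RHS = -687 is not a perfect cube.
Continuing the search up to |y| = 30 finds no solutions either.
No (x, y) in the scanned range satisfies the equation.

No integer solutions with |y| ≤ 30.


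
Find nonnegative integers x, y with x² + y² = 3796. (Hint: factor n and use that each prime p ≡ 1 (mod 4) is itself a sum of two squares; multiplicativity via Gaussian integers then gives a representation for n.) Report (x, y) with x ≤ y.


Step 1: Factor n = 3796 = 2^2 · 13 · 73.
Step 2: Check the mod-4 condition on each prime factor: 2 = 2 (special); 13 ≡ 1 (mod 4), exponent 1; 73 ≡ 1 (mod 4), exponent 1.
All primes ≡ 3 (mod 4) appear to even exponent (or don't appear), so by the two-squares theorem n IS expressible as a sum of two squares.
Step 3: Build a representation. Group n = k² · m with k = 2 and m = 13 · 73 = 949 (a product of primes ≡ 1 (mod 4)); a representation of m scales to one of n via (k·x)² + (k·y)² = k²(x² + y²). Each prime p ≡ 1 (mod 4) is itself a sum of two squares; find a² by testing p − a² for a perfect square:
  13: 13 − 1² = 12, 13 − 2² = 9 = 3² ⇒ 13 = 2² + 3².
  73: 73 − 1² = 72, 73 − 2² = 69, 73 − 3² = 64 = 8² ⇒ 73 = 3² + 8².
  Combine using the Brahmagupta–Fibonacci identity (a² + b²)(c² + d²) = (ac − bd)² + (ad + bc)² = (ac + bd)² + (ad − bc)²:
  13 · 73 = 949: from (2² + 3²)(3² + 8²), take (2·3 − 3·8, 2·8 + 3·3) = (6 − 24, 16 + 9) = (-18, 25); dropping signs (only squares matter) gives (18, 25); check 18² + 25² = 324 + 625 = 949 ✓.
  Scale by k = 2: (2·18, 2·25) = (36, 50).
Step 4: Order so x ≤ y and verify: 36² + 50² = 1296 + 2500 = 3796 = n. ✓

n = 3796 = 36² + 50² (one valid representation with x ≤ y).


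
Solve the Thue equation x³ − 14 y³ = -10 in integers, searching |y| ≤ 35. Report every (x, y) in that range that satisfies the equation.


The equation is x³ - 14y³ = -10. For fixed y, x³ = 14·y³ − 10, so a solution requires the RHS to be a perfect cube.
Strategy: iterate y from -35 to 35, compute RHS = 14·y³ − 10, and check whether it is a (positive or negative) perfect cube.
Check small values of y:
  y = 0: RHS = -10 is not a perfect cube.
  y = 1: RHS = 4 is not a perfect cube.
  y = -1: RHS = -24 is not a perfect cube.
  y = 2: RHS = 102 is not a perfect cube.
  y = -2: RHS = -122 is not a perfect cube.
  y = 3: RHS = 368 is not a perfect cube.
  y = -3: RHS = -388 is not a perfect cube.
Continuing the search up to |y| = 35 finds no solutions either.
No (x, y) in the scanned range satisfies the equation.

No integer solutions with |y| ≤ 35.


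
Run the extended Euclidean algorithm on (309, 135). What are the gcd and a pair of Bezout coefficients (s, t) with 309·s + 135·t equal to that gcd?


Euclidean algorithm on (309, 135) — divide until remainder is 0:
  309 = 2 · 135 + 39
  135 = 3 · 39 + 18
  39 = 2 · 18 + 3
  18 = 6 · 3 + 0
gcd(309, 135) = 3.
Track Bezout coefficients alongside the remainders: start with r₀ = 309 = a·1 + b·0 (s = 1, t = 0) and r₁ = 135 = a·0 + b·1 (s = 0, t = 1); each new remainder r_{k+1} = r_{k-1} − q_k·r_k inherits s_{k+1} = s_{k-1} − q_k·s_k, t_{k+1} = t_{k-1} − q_k·t_k, so r_k = a·s_k + b·t_k at every step:
  q = 2: r = 39, s = 1 − 2·0 = 1, t = 0 − 2·1 = -2  (check: 309·1 + 135·(-2) = 39)
  q = 3: r = 18, s = 0 − 3·1 = -3, t = 1 − 3·(-2) = 7  (check: 309·(-3) + 135·7 = 18)
  q = 2: r = 3, s = 1 − 2·(-3) = 7, t = -2 − 2·7 = -16  (check: 309·7 + 135·(-16) = 3)
The row with r = 3 (the gcd) gives the Bezout coefficients s = 7, t = -16.
Result: 309 · (7) + 135 · (-16) = 3.

gcd(309, 135) = 3; s = 7, t = -16 (check: 309·7 + 135·(-16) = 3).


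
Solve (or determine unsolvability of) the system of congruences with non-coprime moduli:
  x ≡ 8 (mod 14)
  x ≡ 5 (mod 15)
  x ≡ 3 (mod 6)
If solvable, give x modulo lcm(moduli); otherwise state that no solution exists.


Moduli 14, 15, 6 are not pairwise coprime, so CRT works modulo lcm(m_i) when all pairwise compatibility conditions hold.
Pairwise compatibility: gcd(m_i, m_j) must divide a_i - a_j for every pair.
Merge one congruence at a time:
  Start: x ≡ 8 (mod 14).
  Combine with x ≡ 5 (mod 15): gcd(14, 15) = 1; 5 - 8 = -3, which IS divisible by 1, so compatible.
    Write x = 8 + 14·t and substitute into x ≡ 5 (mod 15): 14·t ≡ 5 − 8 = -3 (mod 15).
    Reduce coefficients mod 15: 14·t ≡ 12 (mod 15).
    The inverse of 14 mod 15 is 14 (since 14·14 = 196 = 13·15 + 1), so t ≡ 14·12 = 168 ≡ 3 (mod 15).
    Then x = 8 + 14·3 = 50, valid modulo lcm(14, 15) = 210: x ≡ 50 (mod 210).
  Combine with x ≡ 3 (mod 6): gcd(210, 6) = 6, and 3 - 50 = -47 is NOT divisible by 6.
    ⇒ system is inconsistent (no integer solution).

No solution (the system is inconsistent).


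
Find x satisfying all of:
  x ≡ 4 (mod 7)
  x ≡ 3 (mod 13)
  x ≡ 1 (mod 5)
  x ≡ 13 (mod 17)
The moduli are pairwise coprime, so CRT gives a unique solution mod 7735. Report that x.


Product of moduli M = 7 · 13 · 5 · 17 = 7735.
Merge one congruence at a time:
  Start: x ≡ 4 (mod 7).
  Combine with x ≡ 3 (mod 13); new modulus lcm = 91.
    Write x = 4 + 7·t and substitute into x ≡ 3 (mod 13): 7·t ≡ 3 − 4 = -1 (mod 13).
    Reduce coefficients mod 13: 7·t ≡ 12 (mod 13).
    The inverse of 7 mod 13 is 2 (since 7·2 = 14 = 1·13 + 1), so t ≡ 2·12 = 24 ≡ 11 (mod 13).
    Then x = 4 + 7·11 = 81, valid modulo lcm(7, 13) = 91: x ≡ 81 (mod 91).
  Combine with x ≡ 1 (mod 5); new modulus lcm = 455.
    Write x = 81 + 91·t and substitute into x ≡ 1 (mod 5): 91·t ≡ 1 − 81 = -80 (mod 5).
    Reduce coefficients mod 5: 1·t ≡ 0 (mod 5).
    So t ≡ 0 (mod 5).
    Then x = 81 + 91·0 = 81, valid modulo lcm(91, 5) = 455: x ≡ 81 (mod 455).
  Combine with x ≡ 13 (mod 17); new modulus lcm = 7735.
    Write x = 81 + 455·t and substitute into x ≡ 13 (mod 17): 455·t ≡ 13 − 81 = -68 (mod 17).
    Reduce coefficients mod 17: 13·t ≡ 0 (mod 17).
    The inverse of 13 mod 17 is 4 (since 13·4 = 52 = 3·17 + 1), so t ≡ 4·0 = 0 ≡ 0 (mod 17).
    Then x = 81 + 455·0 = 81, valid modulo lcm(455, 17) = 7735: x ≡ 81 (mod 7735).
Verify against each original: 81 mod 7 = 4, 81 mod 13 = 3, 81 mod 5 = 1, 81 mod 17 = 13.

x ≡ 81 (mod 7735).


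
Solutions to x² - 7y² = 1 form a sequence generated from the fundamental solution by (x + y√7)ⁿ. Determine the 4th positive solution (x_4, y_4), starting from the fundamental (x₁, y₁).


Step 1: Find the fundamental solution (x₁, y₁) of x² - 7y² = 1.
  Expand √7 as a continued fraction. a₀ = ⌊√7⌋ = 2; iterate m_{k+1} = d_k·a_k − m_k, d_{k+1} = (7 − m_{k+1}²)/d_k, a_{k+1} = ⌊(a₀ + m_{k+1})/d_{k+1}⌋ (starting m₀ = 0, d₀ = 1), with convergents p_k = a_k·p_{k-1} + p_{k-2}, q_k = a_k·q_{k-1} + q_{k-2} (p₋₁ = 1, q₋₁ = 0):
  k = 0: a₀ = 2; p₀/q₀ = 2/1; p₀² − 7·q₀² = 4 − 7 = -3.
  k = 1: m = 2, d = 3, a = ⌊(2 + 2)/3⌋ = 1; p/q = (1·2 + 1)/(1·1 + 0) = 3/1; p² − 7·q² = 9 − 7 = 2.
  k = 2: m = 1, d = 2, a = ⌊(2 + 1)/2⌋ = 1; p/q = (1·3 + 2)/(1·1 + 1) = 5/2; p² − 7·q² = 25 − 28 = -3.
  k = 3: m = 1, d = 3, a = ⌊(2 + 1)/3⌋ = 1; p/q = (1·5 + 3)/(1·2 + 1) = 8/3; p² − 7·q² = 64 − 63 = 1.
  The first convergent with p² − 7·q² = 1 gives the fundamental solution (x₁, y₁) = (8, 3).
Step 2: Apply the recurrence (x_{n+1}, y_{n+1}) = (x₁x_n + 7y₁y_n, x₁y_n + y₁x_n) repeatedly.
  From (x_1, y_1) = (8, 3): x_2 = 8·8 + 7·3·3 = 127; y_2 = 8·3 + 3·8 = 48.
  From (x_2, y_2) = (127, 48): x_3 = 8·127 + 7·3·48 = 2024; y_3 = 8·48 + 3·127 = 765.
  From (x_3, y_3) = (2024, 765): x_4 = 8·2024 + 7·3·765 = 32257; y_4 = 8·765 + 3·2024 = 12192.
Step 3: Verify x_4² - 7·y_4² = 1040514049 - 1040514048 = 1 (should be 1). ✓

(x_1, y_1) = (8, 3); (x_4, y_4) = (32257, 12192).


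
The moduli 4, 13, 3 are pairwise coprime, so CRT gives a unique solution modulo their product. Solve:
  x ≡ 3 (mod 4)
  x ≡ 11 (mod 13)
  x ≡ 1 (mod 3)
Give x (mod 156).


Moduli 4, 13, 3 are pairwise coprime; by CRT there is a unique solution modulo M = 4 · 13 · 3 = 156.
Solve pairwise, accumulating the modulus:
  Start with x ≡ 3 (mod 4).
  Combine with x ≡ 11 (mod 13): since gcd(4, 13) = 1, we get a unique residue mod 52.
    Write x = 3 + 4·t and substitute into x ≡ 11 (mod 13): 4·t ≡ 11 − 3 = 8 (mod 13).
    The inverse of 4 mod 13 is 10 (since 4·10 = 40 = 3·13 + 1), so t ≡ 10·8 = 80 ≡ 2 (mod 13).
    Then x = 3 + 4·2 = 11, valid modulo lcm(4, 13) = 52: x ≡ 11 (mod 52).
  Combine with x ≡ 1 (mod 3): since gcd(52, 3) = 1, we get a unique residue mod 156.
    Write x = 11 + 52·t and substitute into x ≡ 1 (mod 3): 52·t ≡ 1 − 11 = -10 (mod 3).
    Reduce coefficients mod 3: 1·t ≡ 2 (mod 3).
    So t ≡ 2 (mod 3).
    Then x = 11 + 52·2 = 115, valid modulo lcm(52, 3) = 156: x ≡ 115 (mod 156).
Verify: 115 mod 4 = 3 ✓, 115 mod 13 = 11 ✓, 115 mod 3 = 1 ✓.

x ≡ 115 (mod 156).


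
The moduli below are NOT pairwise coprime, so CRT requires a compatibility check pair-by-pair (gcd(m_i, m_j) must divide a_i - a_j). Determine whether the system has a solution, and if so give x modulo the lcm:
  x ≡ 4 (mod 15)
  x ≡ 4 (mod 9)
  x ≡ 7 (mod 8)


Moduli 15, 9, 8 are not pairwise coprime, so CRT works modulo lcm(m_i) when all pairwise compatibility conditions hold.
Pairwise compatibility: gcd(m_i, m_j) must divide a_i - a_j for every pair.
Merge one congruence at a time:
  Start: x ≡ 4 (mod 15).
  Combine with x ≡ 4 (mod 9): gcd(15, 9) = 3; 4 - 4 = 0, which IS divisible by 3, so compatible.
    Write x = 4 + 15·t and substitute into x ≡ 4 (mod 9): 15·t ≡ 4 − 4 = 0 (mod 9).
    Divide the congruence (and modulus) by g = 3: 5·t ≡ 0 (mod 3).
    Reduce coefficients mod 3: 2·t ≡ 0 (mod 3).
    The inverse of 2 mod 3 is 2 (since 2·2 = 4 = 1·3 + 1), so t ≡ 2·0 = 0 ≡ 0 (mod 3).
    Then x = 4 + 15·0 = 4, valid modulo lcm(15, 9) = 45: x ≡ 4 (mod 45).
  Combine with x ≡ 7 (mod 8): gcd(45, 8) = 1; 7 - 4 = 3, which IS divisible by 1, so compatible.
    Write x = 4 + 45·t and substitute into x ≡ 7 (mod 8): 45·t ≡ 7 − 4 = 3 (mod 8).
    Reduce coefficients mod 8: 5·t ≡ 3 (mod 8).
    The inverse of 5 mod 8 is 5 (since 5·5 = 25 = 3·8 + 1), so t ≡ 5·3 = 15 ≡ 7 (mod 8).
    Then x = 4 + 45·7 = 319, valid modulo lcm(45, 8) = 360: x ≡ 319 (mod 360).
Verify: 319 mod 15 = 4, 319 mod 9 = 4, 319 mod 8 = 7.

x ≡ 319 (mod 360).


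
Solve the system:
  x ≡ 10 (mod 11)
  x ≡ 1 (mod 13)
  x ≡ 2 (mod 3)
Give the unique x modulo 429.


Moduli 11, 13, 3 are pairwise coprime; by CRT there is a unique solution modulo M = 11 · 13 · 3 = 429.
Solve pairwise, accumulating the modulus:
  Start with x ≡ 10 (mod 11).
  Combine with x ≡ 1 (mod 13): since gcd(11, 13) = 1, we get a unique residue mod 143.
    Write x = 10 + 11·t and substitute into x ≡ 1 (mod 13): 11·t ≡ 1 − 10 = -9 (mod 13).
    Reduce coefficients mod 13: 11·t ≡ 4 (mod 13).
    The inverse of 11 mod 13 is 6 (since 11·6 = 66 = 5·13 + 1), so t ≡ 6·4 = 24 ≡ 11 (mod 13).
    Then x = 10 + 11·11 = 131, valid modulo lcm(11, 13) = 143: x ≡ 131 (mod 143).
  Combine with x ≡ 2 (mod 3): since gcd(143, 3) = 1, we get a unique residue mod 429.
    Write x = 131 + 143·t and substitute into x ≡ 2 (mod 3): 143·t ≡ 2 − 131 = -129 (mod 3).
    Reduce coefficients mod 3: 2·t ≡ 0 (mod 3).
    The inverse of 2 mod 3 is 2 (since 2·2 = 4 = 1·3 + 1), so t ≡ 2·0 = 0 ≡ 0 (mod 3).
    Then x = 131 + 143·0 = 131, valid modulo lcm(143, 3) = 429: x ≡ 131 (mod 429).
Verify: 131 mod 11 = 10 ✓, 131 mod 13 = 1 ✓, 131 mod 3 = 2 ✓.

x ≡ 131 (mod 429).


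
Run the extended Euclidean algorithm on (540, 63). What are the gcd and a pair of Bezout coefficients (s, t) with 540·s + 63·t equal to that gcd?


Euclidean algorithm on (540, 63) — divide until remainder is 0:
  540 = 8 · 63 + 36
  63 = 1 · 36 + 27
  36 = 1 · 27 + 9
  27 = 3 · 9 + 0
gcd(540, 63) = 9.
Track Bezout coefficients alongside the remainders: start with r₀ = 540 = a·1 + b·0 (s = 1, t = 0) and r₁ = 63 = a·0 + b·1 (s = 0, t = 1); each new remainder r_{k+1} = r_{k-1} − q_k·r_k inherits s_{k+1} = s_{k-1} − q_k·s_k, t_{k+1} = t_{k-1} − q_k·t_k, so r_k = a·s_k + b·t_k at every step:
  q = 8: r = 36, s = 1 − 8·0 = 1, t = 0 − 8·1 = -8  (check: 540·1 + 63·(-8) = 36)
  q = 1: r = 27, s = 0 − 1·1 = -1, t = 1 − 1·(-8) = 9  (check: 540·(-1) + 63·9 = 27)
  q = 1: r = 9, s = 1 − 1·(-1) = 2, t = -8 − 1·9 = -17  (check: 540·2 + 63·(-17) = 9)
The row with r = 9 (the gcd) gives the Bezout coefficients s = 2, t = -17.
Result: 540 · (2) + 63 · (-17) = 9.

gcd(540, 63) = 9; s = 2, t = -17 (check: 540·2 + 63·(-17) = 9).


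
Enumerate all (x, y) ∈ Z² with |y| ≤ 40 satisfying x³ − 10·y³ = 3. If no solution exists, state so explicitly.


The equation is x³ - 10y³ = 3. For fixed y, x³ = 10·y³ + 3, so a solution requires the RHS to be a perfect cube.
Strategy: iterate y from -40 to 40, compute RHS = 10·y³ + 3, and check whether it is a (positive or negative) perfect cube.
Check small values of y:
  y = 0: RHS = 3 is not a perfect cube.
  y = 1: RHS = 13 is not a perfect cube.
  y = -1: RHS = -7 is not a perfect cube.
  y = 2: RHS = 83 is not a perfect cube.
  y = -2: RHS = -77 is not a perfect cube.
  y = 3: RHS = 273 is not a perfect cube.
  y = -3: RHS = -267 is not a perfect cube.
Continuing the search up to |y| = 40 finds no solutions either.
No (x, y) in the scanned range satisfies the equation.

No integer solutions with |y| ≤ 40.


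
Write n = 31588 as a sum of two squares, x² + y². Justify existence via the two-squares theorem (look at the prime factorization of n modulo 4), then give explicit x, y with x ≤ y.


Step 1: Factor n = 31588 = 2^2 · 53 · 149.
Step 2: Check the mod-4 condition on each prime factor: 2 = 2 (special); 53 ≡ 1 (mod 4), exponent 1; 149 ≡ 1 (mod 4), exponent 1.
All primes ≡ 3 (mod 4) appear to even exponent (or don't appear), so by the two-squares theorem n IS expressible as a sum of two squares.
Step 3: Build a representation. Group n = k² · m with k = 2 and m = 53 · 149 = 7897 (a product of primes ≡ 1 (mod 4)); a representation of m scales to one of n via (k·x)² + (k·y)² = k²(x² + y²). Each prime p ≡ 1 (mod 4) is itself a sum of two squares; find a² by testing p − a² for a perfect square:
  53: 53 − 1² = 52, 53 − 2² = 49 = 7² ⇒ 53 = 2² + 7².
  149: 149 − 1² = 148, 149 − 2² = 145, 149 − 3² = 140, 149 − 4² = 133, 149 − 5² = 124, 149 − 6² = 113, 149 − 7² = 100 = 10² ⇒ 149 = 7² + 10².
  Combine using the Brahmagupta–Fibonacci identity (a² + b²)(c² + d²) = (ac − bd)² + (ad + bc)² = (ac + bd)² + (ad − bc)²:
  53 · 149 = 7897: from (2² + 7²)(7² + 10²), take (2·7 − 7·10, 2·10 + 7·7) = (14 − 70, 20 + 49) = (-56, 69); dropping signs (only squares matter) gives (56, 69); check 56² + 69² = 3136 + 4761 = 7897 ✓.
  Scale by k = 2: (2·56, 2·69) = (112, 138).
Step 4: Order so x ≤ y and verify: 112² + 138² = 12544 + 19044 = 31588 = n. ✓

n = 31588 = 112² + 138² (one valid representation with x ≤ y).


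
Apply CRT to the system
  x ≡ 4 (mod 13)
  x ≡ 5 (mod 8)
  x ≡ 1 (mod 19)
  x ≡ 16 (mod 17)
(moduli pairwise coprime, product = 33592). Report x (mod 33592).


Product of moduli M = 13 · 8 · 19 · 17 = 33592.
Merge one congruence at a time:
  Start: x ≡ 4 (mod 13).
  Combine with x ≡ 5 (mod 8); new modulus lcm = 104.
    Write x = 4 + 13·t and substitute into x ≡ 5 (mod 8): 13·t ≡ 5 − 4 = 1 (mod 8).
    Reduce coefficients mod 8: 5·t ≡ 1 (mod 8).
    The inverse of 5 mod 8 is 5 (since 5·5 = 25 = 3·8 + 1), so t ≡ 5·1 = 5 ≡ 5 (mod 8).
    Then x = 4 + 13·5 = 69, valid modulo lcm(13, 8) = 104: x ≡ 69 (mod 104).
  Combine with x ≡ 1 (mod 19); new modulus lcm = 1976.
    Write x = 69 + 104·t and substitute into x ≡ 1 (mod 19): 104·t ≡ 1 − 69 = -68 (mod 19).
    Reduce coefficients mod 19: 9·t ≡ 8 (mod 19).
    The inverse of 9 mod 19 is 17 (since 9·17 = 153 = 8·19 + 1), so t ≡ 17·8 = 136 ≡ 3 (mod 19).
    Then x = 69 + 104·3 = 381, valid modulo lcm(104, 19) = 1976: x ≡ 381 (mod 1976).
  Combine with x ≡ 16 (mod 17); new modulus lcm = 33592.
    Write x = 381 + 1976·t and substitute into x ≡ 16 (mod 17): 1976·t ≡ 16 − 381 = -365 (mod 17).
    Reduce coefficients mod 17: 4·t ≡ 9 (mod 17).
    The inverse of 4 mod 17 is 13 (since 4·13 = 52 = 3·17 + 1), so t ≡ 13·9 = 117 ≡ 15 (mod 17).
    Then x = 381 + 1976·15 = 30021, valid modulo lcm(1976, 17) = 33592: x ≡ 30021 (mod 33592).
Verify against each original: 30021 mod 13 = 4, 30021 mod 8 = 5, 30021 mod 19 = 1, 30021 mod 17 = 16.

x ≡ 30021 (mod 33592).


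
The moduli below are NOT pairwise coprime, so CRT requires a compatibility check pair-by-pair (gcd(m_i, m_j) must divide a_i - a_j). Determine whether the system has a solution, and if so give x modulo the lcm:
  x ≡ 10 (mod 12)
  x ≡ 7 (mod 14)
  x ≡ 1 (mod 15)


Moduli 12, 14, 15 are not pairwise coprime, so CRT works modulo lcm(m_i) when all pairwise compatibility conditions hold.
Pairwise compatibility: gcd(m_i, m_j) must divide a_i - a_j for every pair.
Merge one congruence at a time:
  Start: x ≡ 10 (mod 12).
  Combine with x ≡ 7 (mod 14): gcd(12, 14) = 2, and 7 - 10 = -3 is NOT divisible by 2.
    ⇒ system is inconsistent (no integer solution).

No solution (the system is inconsistent).


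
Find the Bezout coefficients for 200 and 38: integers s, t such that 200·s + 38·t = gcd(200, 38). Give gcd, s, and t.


Euclidean algorithm on (200, 38) — divide until remainder is 0:
  200 = 5 · 38 + 10
  38 = 3 · 10 + 8
  10 = 1 · 8 + 2
  8 = 4 · 2 + 0
gcd(200, 38) = 2.
Track Bezout coefficients alongside the remainders: start with r₀ = 200 = a·1 + b·0 (s = 1, t = 0) and r₁ = 38 = a·0 + b·1 (s = 0, t = 1); each new remainder r_{k+1} = r_{k-1} − q_k·r_k inherits s_{k+1} = s_{k-1} − q_k·s_k, t_{k+1} = t_{k-1} − q_k·t_k, so r_k = a·s_k + b·t_k at every step:
  q = 5: r = 10, s = 1 − 5·0 = 1, t = 0 − 5·1 = -5  (check: 200·1 + 38·(-5) = 10)
  q = 3: r = 8, s = 0 − 3·1 = -3, t = 1 − 3·(-5) = 16  (check: 200·(-3) + 38·16 = 8)
  q = 1: r = 2, s = 1 − 1·(-3) = 4, t = -5 − 1·16 = -21  (check: 200·4 + 38·(-21) = 2)
The row with r = 2 (the gcd) gives the Bezout coefficients s = 4, t = -21.
Result: 200 · (4) + 38 · (-21) = 2.

gcd(200, 38) = 2; s = 4, t = -21 (check: 200·4 + 38·(-21) = 2).


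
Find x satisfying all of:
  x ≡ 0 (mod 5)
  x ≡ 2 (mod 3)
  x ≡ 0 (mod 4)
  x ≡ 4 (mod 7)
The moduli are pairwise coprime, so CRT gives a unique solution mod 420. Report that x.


Product of moduli M = 5 · 3 · 4 · 7 = 420.
Merge one congruence at a time:
  Start: x ≡ 0 (mod 5).
  Combine with x ≡ 2 (mod 3); new modulus lcm = 15.
    Write x = 0 + 5·t and substitute into x ≡ 2 (mod 3): 5·t ≡ 2 − 0 = 2 (mod 3).
    Reduce coefficients mod 3: 2·t ≡ 2 (mod 3).
    The inverse of 2 mod 3 is 2 (since 2·2 = 4 = 1·3 + 1), so t ≡ 2·2 = 4 ≡ 1 (mod 3).
    Then x = 0 + 5·1 = 5, valid modulo lcm(5, 3) = 15: x ≡ 5 (mod 15).
  Combine with x ≡ 0 (mod 4); new modulus lcm = 60.
    Write x = 5 + 15·t and substitute into x ≡ 0 (mod 4): 15·t ≡ 0 − 5 = -5 (mod 4).
    Reduce coefficients mod 4: 3·t ≡ 3 (mod 4).
    The inverse of 3 mod 4 is 3 (since 3·3 = 9 = 2·4 + 1), so t ≡ 3·3 = 9 ≡ 1 (mod 4).
    Then x = 5 + 15·1 = 20, valid modulo lcm(15, 4) = 60: x ≡ 20 (mod 60).
  Combine with x ≡ 4 (mod 7); new modulus lcm = 420.
    Write x = 20 + 60·t and substitute into x ≡ 4 (mod 7): 60·t ≡ 4 − 20 = -16 (mod 7).
    Reduce coefficients mod 7: 4·t ≡ 5 (mod 7).
    The inverse of 4 mod 7 is 2 (since 4·2 = 8 = 1·7 + 1), so t ≡ 2·5 = 10 ≡ 3 (mod 7).
    Then x = 20 + 60·3 = 200, valid modulo lcm(60, 7) = 420: x ≡ 200 (mod 420).
Verify against each original: 200 mod 5 = 0, 200 mod 3 = 2, 200 mod 4 = 0, 200 mod 7 = 4.

x ≡ 200 (mod 420).


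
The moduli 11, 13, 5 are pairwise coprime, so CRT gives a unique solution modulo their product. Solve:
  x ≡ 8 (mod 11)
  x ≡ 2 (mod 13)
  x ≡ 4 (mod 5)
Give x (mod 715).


Moduli 11, 13, 5 are pairwise coprime; by CRT there is a unique solution modulo M = 11 · 13 · 5 = 715.
Solve pairwise, accumulating the modulus:
  Start with x ≡ 8 (mod 11).
  Combine with x ≡ 2 (mod 13): since gcd(11, 13) = 1, we get a unique residue mod 143.
    Write x = 8 + 11·t and substitute into x ≡ 2 (mod 13): 11·t ≡ 2 − 8 = -6 (mod 13).
    Reduce coefficients mod 13: 11·t ≡ 7 (mod 13).
    The inverse of 11 mod 13 is 6 (since 11·6 = 66 = 5·13 + 1), so t ≡ 6·7 = 42 ≡ 3 (mod 13).
    Then x = 8 + 11·3 = 41, valid modulo lcm(11, 13) = 143: x ≡ 41 (mod 143).
  Combine with x ≡ 4 (mod 5): since gcd(143, 5) = 1, we get a unique residue mod 715.
    Write x = 41 + 143·t and substitute into x ≡ 4 (mod 5): 143·t ≡ 4 − 41 = -37 (mod 5).
    Reduce coefficients mod 5: 3·t ≡ 3 (mod 5).
    The inverse of 3 mod 5 is 2 (since 3·2 = 6 = 1·5 + 1), so t ≡ 2·3 = 6 ≡ 1 (mod 5).
    Then x = 41 + 143·1 = 184, valid modulo lcm(143, 5) = 715: x ≡ 184 (mod 715).
Verify: 184 mod 11 = 8 ✓, 184 mod 13 = 2 ✓, 184 mod 5 = 4 ✓.

x ≡ 184 (mod 715).


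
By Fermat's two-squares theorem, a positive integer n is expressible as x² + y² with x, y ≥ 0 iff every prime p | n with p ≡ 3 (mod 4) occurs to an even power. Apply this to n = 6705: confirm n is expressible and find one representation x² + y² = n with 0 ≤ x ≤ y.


Step 1: Factor n = 6705 = 3^2 · 5 · 149.
Step 2: Check the mod-4 condition on each prime factor: 3 ≡ 3 (mod 4), exponent 2 (must be even); 5 ≡ 1 (mod 4), exponent 1; 149 ≡ 1 (mod 4), exponent 1.
All primes ≡ 3 (mod 4) appear to even exponent (or don't appear), so by the two-squares theorem n IS expressible as a sum of two squares.
Step 3: Build a representation. Group n = k² · m with k = 3 and m = 5 · 149 = 745 (a product of primes ≡ 1 (mod 4)); a representation of m scales to one of n via (k·x)² + (k·y)² = k²(x² + y²). Each prime p ≡ 1 (mod 4) is itself a sum of two squares; find a² by testing p − a² for a perfect square:
  5: 5 − 1² = 4 = 2² ⇒ 5 = 1² + 2².
  149: 149 − 1² = 148, 149 − 2² = 145, 149 − 3² = 140, 149 − 4² = 133, 149 − 5² = 124, 149 − 6² = 113, 149 − 7² = 100 = 10² ⇒ 149 = 7² + 10².
  Combine using the Brahmagupta–Fibonacci identity (a² + b²)(c² + d²) = (ac − bd)² + (ad + bc)² = (ac + bd)² + (ad − bc)²:
  5 · 149 = 745: from (1² + 2²)(7² + 10²), take (1·7 − 2·10, 1·10 + 2·7) = (7 − 20, 10 + 14) = (-13, 24); dropping signs (only squares matter) gives (13, 24); check 13² + 24² = 169 + 576 = 745 ✓.
  Scale by k = 3: (3·13, 3·24) = (39, 72).
Step 4: Order so x ≤ y and verify: 39² + 72² = 1521 + 5184 = 6705 = n. ✓

n = 6705 = 39² + 72² (one valid representation with x ≤ y).


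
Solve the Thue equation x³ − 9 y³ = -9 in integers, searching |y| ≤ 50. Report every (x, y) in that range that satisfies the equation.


The equation is x³ - 9y³ = -9. For fixed y, x³ = 9·y³ − 9, so a solution requires the RHS to be a perfect cube.
Strategy: iterate y from -50 to 50, compute RHS = 9·y³ − 9, and check whether it is a (positive or negative) perfect cube.
Check small values of y:
  y = 0: RHS = -9 is not a perfect cube.
  y = 1: RHS = 0 = (0)³ ⇒ x = 0 works.
  y = -1: RHS = -18 is not a perfect cube.
  y = 2: RHS = 63 is not a perfect cube.
  y = -2: RHS = -81 is not a perfect cube.
  y = 3: RHS = 234 is not a perfect cube.
  y = -3: RHS = -252 is not a perfect cube.
Continuing the search up to |y| = 50 finds no further solutions beyond those listed.
Collected solutions: (0, 1).

Solutions (with |y| ≤ 50): (0, 1).


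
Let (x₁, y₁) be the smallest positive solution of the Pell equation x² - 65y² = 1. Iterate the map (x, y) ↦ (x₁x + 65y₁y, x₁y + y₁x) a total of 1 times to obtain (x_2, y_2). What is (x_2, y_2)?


Step 1: Find the fundamental solution (x₁, y₁) of x² - 65y² = 1.
  Expand √65 as a continued fraction. a₀ = ⌊√65⌋ = 8; iterate m_{k+1} = d_k·a_k − m_k, d_{k+1} = (65 − m_{k+1}²)/d_k, a_{k+1} = ⌊(a₀ + m_{k+1})/d_{k+1}⌋ (starting m₀ = 0, d₀ = 1), with convergents p_k = a_k·p_{k-1} + p_{k-2}, q_k = a_k·q_{k-1} + q_{k-2} (p₋₁ = 1, q₋₁ = 0):
  k = 0: a₀ = 8; p₀/q₀ = 8/1; p₀² − 65·q₀² = 64 − 65 = -1.
  k = 1: m = 8, d = 1, a = ⌊(8 + 8)/1⌋ = 16; p/q = (16·8 + 1)/(16·1 + 0) = 129/16; p² − 65·q² = 16641 − 16640 = 1.
  The first convergent with p² − 65·q² = 1 gives the fundamental solution (x₁, y₁) = (129, 16).
Step 2: Apply the recurrence (x_{n+1}, y_{n+1}) = (x₁x_n + 65y₁y_n, x₁y_n + y₁x_n) repeatedly.
  From (x_1, y_1) = (129, 16): x_2 = 129·129 + 65·16·16 = 33281; y_2 = 129·16 + 16·129 = 4128.
Step 3: Verify x_2² - 65·y_2² = 1107624961 - 1107624960 = 1 (should be 1). ✓

(x_1, y_1) = (129, 16); (x_2, y_2) = (33281, 4128).


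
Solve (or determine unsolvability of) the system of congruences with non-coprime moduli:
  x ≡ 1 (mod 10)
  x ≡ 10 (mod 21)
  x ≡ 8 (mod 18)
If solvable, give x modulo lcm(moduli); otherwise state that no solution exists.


Moduli 10, 21, 18 are not pairwise coprime, so CRT works modulo lcm(m_i) when all pairwise compatibility conditions hold.
Pairwise compatibility: gcd(m_i, m_j) must divide a_i - a_j for every pair.
Merge one congruence at a time:
  Start: x ≡ 1 (mod 10).
  Combine with x ≡ 10 (mod 21): gcd(10, 21) = 1; 10 - 1 = 9, which IS divisible by 1, so compatible.
    Write x = 1 + 10·t and substitute into x ≡ 10 (mod 21): 10·t ≡ 10 − 1 = 9 (mod 21).
    The inverse of 10 mod 21 is 19 (since 10·19 = 190 = 9·21 + 1), so t ≡ 19·9 = 171 ≡ 3 (mod 21).
    Then x = 1 + 10·3 = 31, valid modulo lcm(10, 21) = 210: x ≡ 31 (mod 210).
  Combine with x ≡ 8 (mod 18): gcd(210, 18) = 6, and 8 - 31 = -23 is NOT divisible by 6.
    ⇒ system is inconsistent (no integer solution).

No solution (the system is inconsistent).


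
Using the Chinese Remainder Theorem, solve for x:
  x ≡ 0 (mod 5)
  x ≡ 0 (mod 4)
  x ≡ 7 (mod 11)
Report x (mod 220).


Moduli 5, 4, 11 are pairwise coprime; by CRT there is a unique solution modulo M = 5 · 4 · 11 = 220.
Solve pairwise, accumulating the modulus:
  Start with x ≡ 0 (mod 5).
  Combine with x ≡ 0 (mod 4): since gcd(5, 4) = 1, we get a unique residue mod 20.
    Write x = 0 + 5·t and substitute into x ≡ 0 (mod 4): 5·t ≡ 0 − 0 = 0 (mod 4).
    Reduce coefficients mod 4: 1·t ≡ 0 (mod 4).
    So t ≡ 0 (mod 4).
    Then x = 0 + 5·0 = 0, valid modulo lcm(5, 4) = 20: x ≡ 0 (mod 20).
  Combine with x ≡ 7 (mod 11): since gcd(20, 11) = 1, we get a unique residue mod 220.
    Write x = 0 + 20·t and substitute into x ≡ 7 (mod 11): 20·t ≡ 7 − 0 = 7 (mod 11).
    Reduce coefficients mod 11: 9·t ≡ 7 (mod 11).
    The inverse of 9 mod 11 is 5 (since 9·5 = 45 = 4·11 + 1), so t ≡ 5·7 = 35 ≡ 2 (mod 11).
    Then x = 0 + 20·2 = 40, valid modulo lcm(20, 11) = 220: x ≡ 40 (mod 220).
Verify: 40 mod 5 = 0 ✓, 40 mod 4 = 0 ✓, 40 mod 11 = 7 ✓.

x ≡ 40 (mod 220).


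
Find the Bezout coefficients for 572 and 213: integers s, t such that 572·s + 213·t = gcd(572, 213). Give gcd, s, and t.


Euclidean algorithm on (572, 213) — divide until remainder is 0:
  572 = 2 · 213 + 146
  213 = 1 · 146 + 67
  146 = 2 · 67 + 12
  67 = 5 · 12 + 7
  12 = 1 · 7 + 5
  7 = 1 · 5 + 2
  5 = 2 · 2 + 1
  2 = 2 · 1 + 0
gcd(572, 213) = 1.
Track Bezout coefficients alongside the remainders: start with r₀ = 572 = a·1 + b·0 (s = 1, t = 0) and r₁ = 213 = a·0 + b·1 (s = 0, t = 1); each new remainder r_{k+1} = r_{k-1} − q_k·r_k inherits s_{k+1} = s_{k-1} − q_k·s_k, t_{k+1} = t_{k-1} − q_k·t_k, so r_k = a·s_k + b·t_k at every step:
  q = 2: r = 146, s = 1 − 2·0 = 1, t = 0 − 2·1 = -2  (check: 572·1 + 213·(-2) = 146)
  q = 1: r = 67, s = 0 − 1·1 = -1, t = 1 − 1·(-2) = 3  (check: 572·(-1) + 213·3 = 67)
  q = 2: r = 12, s = 1 − 2·(-1) = 3, t = -2 − 2·3 = -8  (check: 572·3 + 213·(-8) = 12)
  q = 5: r = 7, s = -1 − 5·3 = -16, t = 3 − 5·(-8) = 43  (check: 572·(-16) + 213·43 = 7)
  q = 1: r = 5, s = 3 − 1·(-16) = 19, t = -8 − 1·43 = -51  (check: 572·19 + 213·(-51) = 5)
  q = 1: r = 2, s = -16 − 1·19 = -35, t = 43 − 1·(-51) = 94  (check: 572·(-35) + 213·94 = 2)
  q = 2: r = 1, s = 19 − 2·(-35) = 89, t = -51 − 2·94 = -239  (check: 572·89 + 213·(-239) = 1)
The row with r = 1 (the gcd) gives the Bezout coefficients s = 89, t = -239.
Result: 572 · (89) + 213 · (-239) = 1.

gcd(572, 213) = 1; s = 89, t = -239 (check: 572·89 + 213·(-239) = 1).


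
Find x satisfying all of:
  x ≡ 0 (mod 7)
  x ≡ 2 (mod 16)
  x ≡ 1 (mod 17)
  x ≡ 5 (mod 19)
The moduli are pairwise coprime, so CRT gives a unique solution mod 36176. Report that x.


Product of moduli M = 7 · 16 · 17 · 19 = 36176.
Merge one congruence at a time:
  Start: x ≡ 0 (mod 7).
  Combine with x ≡ 2 (mod 16); new modulus lcm = 112.
    Write x = 0 + 7·t and substitute into x ≡ 2 (mod 16): 7·t ≡ 2 − 0 = 2 (mod 16).
    The inverse of 7 mod 16 is 7 (since 7·7 = 49 = 3·16 + 1), so t ≡ 7·2 = 14 ≡ 14 (mod 16).
    Then x = 0 + 7·14 = 98, valid modulo lcm(7, 16) = 112: x ≡ 98 (mod 112).
  Combine with x ≡ 1 (mod 17); new modulus lcm = 1904.
    Write x = 98 + 112·t and substitute into x ≡ 1 (mod 17): 112·t ≡ 1 − 98 = -97 (mod 17).
    Reduce coefficients mod 17: 10·t ≡ 5 (mod 17).
    The inverse of 10 mod 17 is 12 (since 10·12 = 120 = 7·17 + 1), so t ≡ 12·5 = 60 ≡ 9 (mod 17).
    Then x = 98 + 112·9 = 1106, valid modulo lcm(112, 17) = 1904: x ≡ 1106 (mod 1904).
  Combine with x ≡ 5 (mod 19); new modulus lcm = 36176.
    Write x = 1106 + 1904·t and substitute into x ≡ 5 (mod 19): 1904·t ≡ 5 − 1106 = -1101 (mod 19).
    Reduce coefficients mod 19: 4·t ≡ 1 (mod 19).
    The inverse of 4 mod 19 is 5 (since 4·5 = 20 = 1·19 + 1), so t ≡ 5·1 = 5 ≡ 5 (mod 19).
    Then x = 1106 + 1904·5 = 10626, valid modulo lcm(1904, 19) = 36176: x ≡ 10626 (mod 36176).
Verify against each original: 10626 mod 7 = 0, 10626 mod 16 = 2, 10626 mod 17 = 1, 10626 mod 19 = 5.

x ≡ 10626 (mod 36176).


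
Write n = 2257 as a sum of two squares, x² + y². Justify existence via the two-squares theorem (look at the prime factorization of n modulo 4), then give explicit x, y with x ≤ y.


Step 1: Factor n = 2257 = 37 · 61.
Step 2: Check the mod-4 condition on each prime factor: 37 ≡ 1 (mod 4), exponent 1; 61 ≡ 1 (mod 4), exponent 1.
All primes ≡ 3 (mod 4) appear to even exponent (or don't appear), so by the two-squares theorem n IS expressible as a sum of two squares.
Step 3: Build a representation. Here n = 37 · 61 is a product of primes ≡ 1 (mod 4). Each prime p ≡ 1 (mod 4) is itself a sum of two squares; find a² by testing p − a² for a perfect square:
  37: 37 − 1² = 36 = 6² ⇒ 37 = 1² + 6².
  61: 61 − 1² = 60, 61 − 2² = 57, 61 − 3² = 52, 61 − 4² = 45, 61 − 5² = 36 = 6² ⇒ 61 = 5² + 6².
  Combine using the Brahmagupta–Fibonacci identity (a² + b²)(c² + d²) = (ac − bd)² + (ad + bc)² = (ac + bd)² + (ad − bc)²:
  37 · 61 = 2257: from (1² + 6²)(5² + 6²), take (1·5 − 6·6, 1·6 + 6·5) = (5 − 36, 6 + 30) = (-31, 36); dropping signs (only squares matter) gives (31, 36); check 31² + 36² = 961 + 1296 = 2257 ✓.
Step 4: Order so x ≤ y and verify: 31² + 36² = 961 + 1296 = 2257 = n. ✓

n = 2257 = 31² + 36² (one valid representation with x ≤ y).
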